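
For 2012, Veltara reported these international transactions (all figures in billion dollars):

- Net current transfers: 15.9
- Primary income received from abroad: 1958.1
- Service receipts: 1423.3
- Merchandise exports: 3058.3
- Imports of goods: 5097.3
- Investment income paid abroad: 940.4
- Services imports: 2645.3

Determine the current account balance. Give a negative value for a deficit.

-2227.4

Goods balance = 3058.3 - 5097.3 = -2039.0
Services balance = 1423.3 - 2645.3 = -1222.0
Trade balance (goods + services) = -2039.0 + (-1222.0) = -3261.0
Net primary income = 1958.1 - 940.4 = 1017.7
Net secondary income = 15.9
Current account = -3261.0 + 1017.7 + 15.9 = -2227.4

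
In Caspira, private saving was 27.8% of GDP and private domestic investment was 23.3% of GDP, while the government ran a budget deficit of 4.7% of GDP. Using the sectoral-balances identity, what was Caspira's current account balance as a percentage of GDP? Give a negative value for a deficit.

-0.2

By the sectoral-balances identity, CA = (S_private - I) + (T - G).
Private balance = 27.8 - 23.3 = 4.5
Government balance (T - G) = -4.7
CA = 4.5 + (-4.7) = -0.2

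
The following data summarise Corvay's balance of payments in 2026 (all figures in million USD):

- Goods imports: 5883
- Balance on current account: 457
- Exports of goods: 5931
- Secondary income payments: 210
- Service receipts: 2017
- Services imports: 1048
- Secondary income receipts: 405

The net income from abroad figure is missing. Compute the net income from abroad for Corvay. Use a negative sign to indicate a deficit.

Current account = goods balance + services balance + net primary income + net secondary income
Sum of the known components = 1212
Net income from abroad = CA - (known components) = 457 - 1212 = -755

-755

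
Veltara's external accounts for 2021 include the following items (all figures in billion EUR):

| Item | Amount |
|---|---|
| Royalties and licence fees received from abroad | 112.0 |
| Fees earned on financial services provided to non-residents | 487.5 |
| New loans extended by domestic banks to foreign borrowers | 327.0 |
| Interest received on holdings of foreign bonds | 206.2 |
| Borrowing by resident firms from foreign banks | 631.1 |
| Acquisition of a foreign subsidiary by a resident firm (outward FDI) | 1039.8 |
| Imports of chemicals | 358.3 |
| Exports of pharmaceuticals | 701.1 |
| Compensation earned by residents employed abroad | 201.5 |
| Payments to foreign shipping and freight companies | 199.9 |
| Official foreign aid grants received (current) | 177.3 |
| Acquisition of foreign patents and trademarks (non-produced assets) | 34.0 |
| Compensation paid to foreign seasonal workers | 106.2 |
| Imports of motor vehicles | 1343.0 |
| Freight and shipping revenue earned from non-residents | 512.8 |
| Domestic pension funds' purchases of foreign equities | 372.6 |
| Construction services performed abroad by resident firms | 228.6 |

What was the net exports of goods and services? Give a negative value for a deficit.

Goods: -1343.0 - 358.3 + 701.1 = -1000.2
Services: 112.0 - 199.9 + 228.6 + 512.8 + 487.5 = 1141.0
Trade balance = -1000.2 + 1141.0 = 140.8
(Excluded from the trade balance — financial account: new loans extended by domestic banks to foreign borrowers 327.0, borrowing by resident firms from foreign banks 631.1, acquisition of a foreign subsidiary by a resident firm (outward FDI) 1039.8, domestic pension funds' purchases of foreign equities 372.6; primary income: interest received on holdings of foreign bonds 206.2, compensation earned by residents employed abroad 201.5, compensation paid to foreign seasonal workers 106.2; secondary income: official foreign aid grants received (current) 177.3; capital account: acquisition of foreign patents and trademarks (non-produced assets) 34.0.)

140.8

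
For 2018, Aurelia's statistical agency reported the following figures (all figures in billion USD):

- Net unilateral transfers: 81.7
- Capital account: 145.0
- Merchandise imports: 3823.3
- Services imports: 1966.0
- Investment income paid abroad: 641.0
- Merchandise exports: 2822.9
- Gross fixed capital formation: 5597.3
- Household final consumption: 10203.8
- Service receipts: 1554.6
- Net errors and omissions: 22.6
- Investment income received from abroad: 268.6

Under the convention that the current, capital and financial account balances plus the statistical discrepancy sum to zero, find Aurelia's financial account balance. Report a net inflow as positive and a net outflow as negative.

1534.9

Goods balance = 2822.9 - 3823.3 = -1000.4
Services balance = 1554.6 - 1966.0 = -411.4
Trade balance (goods + services) = -1000.4 + (-411.4) = -1411.8
Net primary income = 268.6 - 641.0 = -372.4
Net secondary income = 81.7
Current account = -1411.8 + (-372.4) + 81.7 = -1702.5
Financial account = -(-1702.5 + 145.0 + 22.6) = 1534.9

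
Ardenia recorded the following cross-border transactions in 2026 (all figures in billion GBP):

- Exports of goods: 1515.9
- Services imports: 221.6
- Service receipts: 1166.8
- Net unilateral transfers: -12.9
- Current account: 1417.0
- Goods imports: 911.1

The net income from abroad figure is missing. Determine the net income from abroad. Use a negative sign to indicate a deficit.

Current account = goods balance + services balance + net primary income + net secondary income
Sum of the known components = 1537.1
Net income from abroad = CA - (known components) = 1417.0 - 1537.1 = -120.1

-120.1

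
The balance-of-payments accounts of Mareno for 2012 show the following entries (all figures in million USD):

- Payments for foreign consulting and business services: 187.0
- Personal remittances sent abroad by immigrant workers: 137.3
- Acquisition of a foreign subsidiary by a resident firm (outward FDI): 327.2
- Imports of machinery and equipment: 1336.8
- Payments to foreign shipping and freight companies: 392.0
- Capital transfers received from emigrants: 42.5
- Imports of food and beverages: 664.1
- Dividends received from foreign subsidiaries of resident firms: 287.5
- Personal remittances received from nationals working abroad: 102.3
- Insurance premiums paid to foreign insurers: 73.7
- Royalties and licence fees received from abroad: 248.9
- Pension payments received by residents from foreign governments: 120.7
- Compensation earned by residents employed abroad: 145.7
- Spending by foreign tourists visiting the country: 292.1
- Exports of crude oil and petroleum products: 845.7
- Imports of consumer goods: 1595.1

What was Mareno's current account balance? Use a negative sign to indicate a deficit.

Goods: -664.1 - 1336.8 - 1595.1 + 845.7 = -2750.3
Services: -187.0 + 248.9 + 292.1 - 392.0 - 73.7 = -111.7
Primary income: 145.7 + 287.5 = 433.2
Secondary income: -137.3 + 120.7 + 102.3 = 85.7
Current account = (-2750.3) + (-111.7) + 433.2 + 85.7 = -2343.1
(Excluded from the current account — financial account: acquisition of a foreign subsidiary by a resident firm (outward FDI) 327.2; capital account: capital transfers received from emigrants 42.5.)

-2343.1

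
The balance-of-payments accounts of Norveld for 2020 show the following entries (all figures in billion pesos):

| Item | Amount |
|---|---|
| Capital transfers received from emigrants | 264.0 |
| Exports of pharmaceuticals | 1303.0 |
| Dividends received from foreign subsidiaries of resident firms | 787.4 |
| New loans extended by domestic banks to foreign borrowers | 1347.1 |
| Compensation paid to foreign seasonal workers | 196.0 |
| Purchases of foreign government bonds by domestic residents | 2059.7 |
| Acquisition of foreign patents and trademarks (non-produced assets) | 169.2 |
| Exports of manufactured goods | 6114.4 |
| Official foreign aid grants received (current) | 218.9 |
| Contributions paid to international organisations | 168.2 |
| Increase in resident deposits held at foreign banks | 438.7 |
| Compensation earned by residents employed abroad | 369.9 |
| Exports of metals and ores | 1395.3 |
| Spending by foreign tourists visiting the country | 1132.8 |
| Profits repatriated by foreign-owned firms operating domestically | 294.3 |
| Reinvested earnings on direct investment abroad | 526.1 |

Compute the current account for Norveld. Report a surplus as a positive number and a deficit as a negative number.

Goods: 1303.0 + 1395.3 + 6114.4 = 8812.7
Services: 1132.8
Primary income: 369.9 + 526.1 + 787.4 - 294.3 - 196.0 = 1193.1
Secondary income: 218.9 - 168.2 = 50.7
Current account = 8812.7 + 1132.8 + 1193.1 + 50.7 = 11189.3
(Excluded from the current account — capital account: capital transfers received from emigrants 264.0, acquisition of foreign patents and trademarks (non-produced assets) 169.2; financial account: new loans extended by domestic banks to foreign borrowers 1347.1, purchases of foreign government bonds by domestic residents 2059.7, increase in resident deposits held at foreign banks 438.7.)

11189.3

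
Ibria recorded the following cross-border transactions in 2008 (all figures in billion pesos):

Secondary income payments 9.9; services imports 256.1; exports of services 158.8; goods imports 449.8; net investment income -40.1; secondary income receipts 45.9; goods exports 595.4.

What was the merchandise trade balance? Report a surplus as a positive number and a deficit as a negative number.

Goods balance = 595.4 - 449.8 = 145.6

145.6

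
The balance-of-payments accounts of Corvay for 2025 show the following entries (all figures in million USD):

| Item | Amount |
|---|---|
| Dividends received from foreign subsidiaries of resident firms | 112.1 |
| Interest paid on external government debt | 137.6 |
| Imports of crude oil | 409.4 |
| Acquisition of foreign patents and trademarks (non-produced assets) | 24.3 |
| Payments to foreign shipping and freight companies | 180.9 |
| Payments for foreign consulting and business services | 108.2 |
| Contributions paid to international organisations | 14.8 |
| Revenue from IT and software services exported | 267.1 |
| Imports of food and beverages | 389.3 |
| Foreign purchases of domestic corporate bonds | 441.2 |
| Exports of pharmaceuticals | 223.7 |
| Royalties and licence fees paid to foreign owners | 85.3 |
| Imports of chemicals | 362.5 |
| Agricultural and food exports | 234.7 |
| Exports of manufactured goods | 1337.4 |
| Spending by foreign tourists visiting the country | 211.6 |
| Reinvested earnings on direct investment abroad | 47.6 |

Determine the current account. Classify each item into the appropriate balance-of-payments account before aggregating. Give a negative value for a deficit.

Goods: 234.7 - 409.4 - 362.5 + 223.7 - 389.3 + 1337.4 = 634.6
Services: 267.1 - 108.2 - 85.3 - 180.9 + 211.6 = 104.3
Primary income: 47.6 + 112.1 - 137.6 = 22.1
Secondary income: -14.8
Current account = 634.6 + 104.3 + 22.1 + (-14.8) = 746.2
(Excluded from the current account — capital account: acquisition of foreign patents and trademarks (non-produced assets) 24.3; financial account: foreign purchases of domestic corporate bonds 441.2.)

746.2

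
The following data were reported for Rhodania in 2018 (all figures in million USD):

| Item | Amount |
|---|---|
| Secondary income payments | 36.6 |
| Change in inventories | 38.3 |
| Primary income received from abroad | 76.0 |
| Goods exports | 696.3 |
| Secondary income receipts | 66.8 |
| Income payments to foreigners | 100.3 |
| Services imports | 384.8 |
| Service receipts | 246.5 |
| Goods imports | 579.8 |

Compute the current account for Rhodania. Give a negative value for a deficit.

Goods balance = 696.3 - 579.8 = 116.5
Services balance = 246.5 - 384.8 = -138.3
Trade balance (goods + services) = 116.5 + (-138.3) = -21.8
Net primary income = 76.0 - 100.3 = -24.3
Net secondary income = 66.8 - 36.6 = 30.2
Current account = -21.8 + (-24.3) + 30.2 = -15.9

-15.9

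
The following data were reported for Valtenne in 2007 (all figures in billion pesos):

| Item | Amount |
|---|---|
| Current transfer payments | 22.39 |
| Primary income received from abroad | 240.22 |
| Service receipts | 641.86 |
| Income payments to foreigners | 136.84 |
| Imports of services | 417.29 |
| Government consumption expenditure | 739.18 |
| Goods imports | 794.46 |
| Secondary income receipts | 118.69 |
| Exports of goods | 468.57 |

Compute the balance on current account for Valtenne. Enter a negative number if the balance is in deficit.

98.36

Goods balance = 468.57 - 794.46 = -325.89
Services balance = 641.86 - 417.29 = 224.57
Trade balance (goods + services) = -325.89 + 224.57 = -101.32
Net primary income = 240.22 - 136.84 = 103.38
Net secondary income = 118.69 - 22.39 = 96.30
Current account = -101.32 + 103.38 + 96.30 = 98.36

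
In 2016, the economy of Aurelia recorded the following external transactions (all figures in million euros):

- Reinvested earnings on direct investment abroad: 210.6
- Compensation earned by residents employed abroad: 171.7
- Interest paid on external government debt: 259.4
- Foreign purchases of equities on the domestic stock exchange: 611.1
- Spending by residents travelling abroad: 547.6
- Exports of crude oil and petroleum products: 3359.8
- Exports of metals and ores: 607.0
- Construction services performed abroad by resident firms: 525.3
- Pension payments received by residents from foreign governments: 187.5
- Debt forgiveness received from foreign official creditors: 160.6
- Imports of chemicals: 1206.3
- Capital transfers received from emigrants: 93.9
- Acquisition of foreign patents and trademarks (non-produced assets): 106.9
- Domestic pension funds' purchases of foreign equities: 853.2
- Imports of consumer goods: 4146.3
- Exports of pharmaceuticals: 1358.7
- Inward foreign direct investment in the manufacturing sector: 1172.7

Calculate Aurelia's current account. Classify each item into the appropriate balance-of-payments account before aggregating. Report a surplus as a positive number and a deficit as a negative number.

Goods: 607.0 + 1358.7 + 3359.8 - 1206.3 - 4146.3 = -27.1
Services: 525.3 - 547.6 = -22.3
Primary income: 210.6 + 171.7 - 259.4 = 122.9
Secondary income: 187.5
Current account = (-27.1) + (-22.3) + 122.9 + 187.5 = 261.0
(Excluded from the current account — financial account: foreign purchases of equities on the domestic stock exchange 611.1, domestic pension funds' purchases of foreign equities 853.2, inward foreign direct investment in the manufacturing sector 1172.7; capital account: debt forgiveness received from foreign official creditors 160.6, capital transfers received from emigrants 93.9, acquisition of foreign patents and trademarks (non-produced assets) 106.9.)

261.0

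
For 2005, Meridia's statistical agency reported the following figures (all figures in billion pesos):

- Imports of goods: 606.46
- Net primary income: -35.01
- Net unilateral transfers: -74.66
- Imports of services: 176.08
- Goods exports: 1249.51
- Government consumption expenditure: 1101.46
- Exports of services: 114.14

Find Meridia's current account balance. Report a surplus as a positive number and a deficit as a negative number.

471.44

Goods balance = 1249.51 - 606.46 = 643.05
Services balance = 114.14 - 176.08 = -61.94
Trade balance (goods + services) = 643.05 + (-61.94) = 581.11
Net primary income = -35.01
Net secondary income = -74.66
Current account = 581.11 + (-35.01) + (-74.66) = 471.44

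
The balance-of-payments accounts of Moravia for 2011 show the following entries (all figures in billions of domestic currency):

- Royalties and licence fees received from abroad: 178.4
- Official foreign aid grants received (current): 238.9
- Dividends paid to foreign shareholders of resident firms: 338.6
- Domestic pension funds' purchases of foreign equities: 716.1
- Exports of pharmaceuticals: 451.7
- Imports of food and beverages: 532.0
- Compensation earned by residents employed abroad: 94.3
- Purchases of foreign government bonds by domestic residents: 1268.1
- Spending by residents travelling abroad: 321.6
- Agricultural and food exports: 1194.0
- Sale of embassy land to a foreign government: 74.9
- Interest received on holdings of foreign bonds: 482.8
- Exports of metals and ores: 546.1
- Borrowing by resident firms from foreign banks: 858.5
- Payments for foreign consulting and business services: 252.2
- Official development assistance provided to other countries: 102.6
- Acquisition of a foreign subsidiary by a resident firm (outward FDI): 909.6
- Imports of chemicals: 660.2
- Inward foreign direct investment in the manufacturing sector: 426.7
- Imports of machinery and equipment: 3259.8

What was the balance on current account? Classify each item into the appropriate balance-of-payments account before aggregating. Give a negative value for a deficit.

-2280.8

Goods: 546.1 - 532.0 + 451.7 - 660.2 - 3259.8 + 1194.0 = -2260.2
Services: -252.2 + 178.4 - 321.6 = -395.4
Primary income: 482.8 + 94.3 - 338.6 = 238.5
Secondary income: 238.9 - 102.6 = 136.3
Current account = (-2260.2) + (-395.4) + 238.5 + 136.3 = -2280.8
(Excluded from the current account — financial account: domestic pension funds' purchases of foreign equities 716.1, purchases of foreign government bonds by domestic residents 1268.1, borrowing by resident firms from foreign banks 858.5, acquisition of a foreign subsidiary by a resident firm (outward FDI) 909.6, inward foreign direct investment in the manufacturing sector 426.7; capital account: sale of embassy land to a foreign government 74.9.)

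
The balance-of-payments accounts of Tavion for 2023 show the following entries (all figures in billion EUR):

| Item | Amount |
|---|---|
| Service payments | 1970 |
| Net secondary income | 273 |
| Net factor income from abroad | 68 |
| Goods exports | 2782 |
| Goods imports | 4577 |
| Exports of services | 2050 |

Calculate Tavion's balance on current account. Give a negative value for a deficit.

Goods balance = 2782 - 4577 = -1795
Services balance = 2050 - 1970 = 80
Trade balance (goods + services) = -1795 + 80 = -1715
Net primary income = 68
Net secondary income = 273
Current account = -1715 + 68 + 273 = -1374

-1374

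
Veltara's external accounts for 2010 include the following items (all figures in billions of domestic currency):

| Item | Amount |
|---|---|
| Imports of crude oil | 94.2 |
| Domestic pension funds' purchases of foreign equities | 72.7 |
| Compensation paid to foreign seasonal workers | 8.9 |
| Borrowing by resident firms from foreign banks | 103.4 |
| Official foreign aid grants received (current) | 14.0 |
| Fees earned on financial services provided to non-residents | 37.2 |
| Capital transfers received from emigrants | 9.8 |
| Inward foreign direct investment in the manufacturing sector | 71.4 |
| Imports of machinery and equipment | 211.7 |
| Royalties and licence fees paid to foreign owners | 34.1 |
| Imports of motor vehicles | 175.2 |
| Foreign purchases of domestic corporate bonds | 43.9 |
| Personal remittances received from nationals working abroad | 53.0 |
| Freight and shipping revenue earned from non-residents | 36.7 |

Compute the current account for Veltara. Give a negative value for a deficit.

-383.2

Goods: -175.2 - 211.7 - 94.2 = -481.1
Services: 36.7 + 37.2 - 34.1 = 39.8
Primary income: -8.9
Secondary income: 14.0 + 53.0 = 67.0
Current account = (-481.1) + 39.8 + (-8.9) + 67.0 = -383.2
(Excluded from the current account — financial account: domestic pension funds' purchases of foreign equities 72.7, borrowing by resident firms from foreign banks 103.4, inward foreign direct investment in the manufacturing sector 71.4, foreign purchases of domestic corporate bonds 43.9; capital account: capital transfers received from emigrants 9.8.)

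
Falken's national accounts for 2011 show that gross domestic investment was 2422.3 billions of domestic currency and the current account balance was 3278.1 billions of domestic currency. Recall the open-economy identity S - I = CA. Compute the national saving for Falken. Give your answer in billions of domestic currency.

5700.4

S = I + CA = 2422.3 + 3278.1 = 5700.4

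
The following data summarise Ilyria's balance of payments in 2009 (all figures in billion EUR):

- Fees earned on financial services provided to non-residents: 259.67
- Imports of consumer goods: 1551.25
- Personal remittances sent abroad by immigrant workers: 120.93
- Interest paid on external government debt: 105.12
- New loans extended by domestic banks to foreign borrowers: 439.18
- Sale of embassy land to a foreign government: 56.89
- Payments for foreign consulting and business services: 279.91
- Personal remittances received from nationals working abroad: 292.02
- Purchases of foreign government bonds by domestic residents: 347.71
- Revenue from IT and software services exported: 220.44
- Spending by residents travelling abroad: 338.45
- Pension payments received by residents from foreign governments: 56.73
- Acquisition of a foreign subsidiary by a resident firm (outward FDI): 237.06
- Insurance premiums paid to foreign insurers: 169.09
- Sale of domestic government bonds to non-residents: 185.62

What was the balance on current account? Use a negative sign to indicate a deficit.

Goods: -1551.25
Services: 259.67 - 279.91 - 169.09 + 220.44 - 338.45 = -307.34
Primary income: -105.12
Secondary income: -120.93 + 292.02 + 56.73 = 227.82
Current account = (-1551.25) + (-307.34) + (-105.12) + 227.82 = -1735.89
(Excluded from the current account — financial account: new loans extended by domestic banks to foreign borrowers 439.18, purchases of foreign government bonds by domestic residents 347.71, acquisition of a foreign subsidiary by a resident firm (outward FDI) 237.06, sale of domestic government bonds to non-residents 185.62; capital account: sale of embassy land to a foreign government 56.89.)

-1735.89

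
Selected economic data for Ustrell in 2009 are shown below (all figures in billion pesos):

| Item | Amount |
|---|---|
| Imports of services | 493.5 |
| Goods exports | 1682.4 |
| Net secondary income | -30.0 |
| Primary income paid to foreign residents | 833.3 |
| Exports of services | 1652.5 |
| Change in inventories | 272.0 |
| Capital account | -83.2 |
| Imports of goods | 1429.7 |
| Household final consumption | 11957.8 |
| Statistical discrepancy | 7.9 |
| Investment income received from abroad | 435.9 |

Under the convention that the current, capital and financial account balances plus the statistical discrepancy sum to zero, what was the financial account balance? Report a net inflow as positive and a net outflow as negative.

Goods balance = 1682.4 - 1429.7 = 252.7
Services balance = 1652.5 - 493.5 = 1159.0
Trade balance (goods + services) = 252.7 + 1159.0 = 1411.7
Net primary income = 435.9 - 833.3 = -397.4
Net secondary income = -30.0
Current account = 1411.7 + (-397.4) + (-30.0) = 984.3
Financial account = -(984.3 + (-83.2) + 7.9) = -909.0

-909.0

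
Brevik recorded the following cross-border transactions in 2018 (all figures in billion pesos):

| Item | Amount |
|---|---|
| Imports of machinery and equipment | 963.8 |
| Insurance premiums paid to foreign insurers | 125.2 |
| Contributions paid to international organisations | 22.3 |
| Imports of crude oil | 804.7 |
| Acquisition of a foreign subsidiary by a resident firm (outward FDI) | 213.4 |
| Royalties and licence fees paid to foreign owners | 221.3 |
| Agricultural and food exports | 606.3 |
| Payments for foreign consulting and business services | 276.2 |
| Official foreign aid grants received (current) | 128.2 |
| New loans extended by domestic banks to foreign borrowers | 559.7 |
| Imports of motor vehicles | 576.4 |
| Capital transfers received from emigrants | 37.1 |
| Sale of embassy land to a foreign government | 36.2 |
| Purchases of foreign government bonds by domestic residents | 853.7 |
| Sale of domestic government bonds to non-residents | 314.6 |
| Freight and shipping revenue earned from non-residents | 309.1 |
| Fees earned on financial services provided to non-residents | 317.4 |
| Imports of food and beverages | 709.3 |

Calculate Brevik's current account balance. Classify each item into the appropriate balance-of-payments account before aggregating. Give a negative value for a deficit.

-2338.2

Goods: -576.4 + 606.3 - 963.8 - 709.3 - 804.7 = -2447.9
Services: 309.1 - 221.3 + 317.4 - 276.2 - 125.2 = 3.8
Secondary income: -22.3 + 128.2 = 105.9
Current account = (-2447.9) + 3.8 + 105.9 = -2338.2
(Excluded from the current account — financial account: acquisition of a foreign subsidiary by a resident firm (outward FDI) 213.4, new loans extended by domestic banks to foreign borrowers 559.7, purchases of foreign government bonds by domestic residents 853.7, sale of domestic government bonds to non-residents 314.6; capital account: capital transfers received from emigrants 37.1, sale of embassy land to a foreign government 36.2.)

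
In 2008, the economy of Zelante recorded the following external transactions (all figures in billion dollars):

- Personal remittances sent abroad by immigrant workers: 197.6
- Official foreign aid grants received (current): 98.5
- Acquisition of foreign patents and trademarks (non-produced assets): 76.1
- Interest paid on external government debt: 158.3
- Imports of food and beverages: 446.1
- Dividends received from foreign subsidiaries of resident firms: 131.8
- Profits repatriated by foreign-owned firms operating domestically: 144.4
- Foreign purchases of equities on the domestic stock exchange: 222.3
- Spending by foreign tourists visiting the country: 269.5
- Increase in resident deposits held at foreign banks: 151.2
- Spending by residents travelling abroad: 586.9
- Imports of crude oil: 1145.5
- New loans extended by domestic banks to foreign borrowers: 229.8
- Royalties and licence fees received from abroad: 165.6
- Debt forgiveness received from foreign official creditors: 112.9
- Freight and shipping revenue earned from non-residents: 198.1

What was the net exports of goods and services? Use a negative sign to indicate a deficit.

-1545.3

Goods: -446.1 - 1145.5 = -1591.6
Services: 269.5 - 586.9 + 198.1 + 165.6 = 46.3
Trade balance = -1591.6 + 46.3 = -1545.3
(Excluded from the trade balance — secondary income: personal remittances sent abroad by immigrant workers 197.6, official foreign aid grants received (current) 98.5; capital account: acquisition of foreign patents and trademarks (non-produced assets) 76.1, debt forgiveness received from foreign official creditors 112.9; primary income: interest paid on external government debt 158.3, dividends received from foreign subsidiaries of resident firms 131.8, profits repatriated by foreign-owned firms operating domestically 144.4; financial account: foreign purchases of equities on the domestic stock exchange 222.3, increase in resident deposits held at foreign banks 151.2, new loans extended by domestic banks to foreign borrowers 229.8.)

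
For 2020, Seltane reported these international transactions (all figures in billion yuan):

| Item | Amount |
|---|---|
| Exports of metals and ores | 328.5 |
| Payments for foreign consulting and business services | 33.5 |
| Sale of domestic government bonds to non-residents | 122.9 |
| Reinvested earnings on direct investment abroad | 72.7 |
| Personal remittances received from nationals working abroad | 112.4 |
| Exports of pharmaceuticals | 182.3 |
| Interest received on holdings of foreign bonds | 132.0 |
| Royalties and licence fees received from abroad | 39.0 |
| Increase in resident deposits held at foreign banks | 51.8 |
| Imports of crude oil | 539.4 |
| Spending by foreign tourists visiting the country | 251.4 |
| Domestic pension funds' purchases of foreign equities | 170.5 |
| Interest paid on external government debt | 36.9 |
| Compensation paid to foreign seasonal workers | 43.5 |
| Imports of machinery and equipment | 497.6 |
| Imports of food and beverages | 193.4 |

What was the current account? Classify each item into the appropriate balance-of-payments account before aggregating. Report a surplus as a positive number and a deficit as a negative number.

-226.0

Goods: -539.4 + 182.3 - 497.6 - 193.4 + 328.5 = -719.6
Services: -33.5 + 251.4 + 39.0 = 256.9
Primary income: 132.0 - 36.9 + 72.7 - 43.5 = 124.3
Secondary income: 112.4
Current account = (-719.6) + 256.9 + 124.3 + 112.4 = -226.0
(Excluded from the current account — financial account: sale of domestic government bonds to non-residents 122.9, increase in resident deposits held at foreign banks 51.8, domestic pension funds' purchases of foreign equities 170.5.)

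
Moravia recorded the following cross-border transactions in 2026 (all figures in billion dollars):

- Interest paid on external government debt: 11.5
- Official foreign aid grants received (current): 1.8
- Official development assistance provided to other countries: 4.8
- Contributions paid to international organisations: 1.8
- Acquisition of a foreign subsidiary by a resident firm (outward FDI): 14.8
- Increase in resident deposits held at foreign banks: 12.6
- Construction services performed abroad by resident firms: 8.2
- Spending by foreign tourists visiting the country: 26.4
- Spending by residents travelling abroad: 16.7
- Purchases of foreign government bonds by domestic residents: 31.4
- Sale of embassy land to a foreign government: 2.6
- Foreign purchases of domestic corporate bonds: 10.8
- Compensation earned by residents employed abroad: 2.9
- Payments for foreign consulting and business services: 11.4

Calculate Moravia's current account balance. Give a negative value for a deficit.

-6.9

Services: -11.4 - 16.7 + 8.2 + 26.4 = 6.5
Primary income: 2.9 - 11.5 = -8.6
Secondary income: -4.8 + 1.8 - 1.8 = -4.8
Current account = 6.5 + (-8.6) + (-4.8) = -6.9
(Excluded from the current account — financial account: acquisition of a foreign subsidiary by a resident firm (outward FDI) 14.8, increase in resident deposits held at foreign banks 12.6, purchases of foreign government bonds by domestic residents 31.4, foreign purchases of domestic corporate bonds 10.8; capital account: sale of embassy land to a foreign government 2.6.)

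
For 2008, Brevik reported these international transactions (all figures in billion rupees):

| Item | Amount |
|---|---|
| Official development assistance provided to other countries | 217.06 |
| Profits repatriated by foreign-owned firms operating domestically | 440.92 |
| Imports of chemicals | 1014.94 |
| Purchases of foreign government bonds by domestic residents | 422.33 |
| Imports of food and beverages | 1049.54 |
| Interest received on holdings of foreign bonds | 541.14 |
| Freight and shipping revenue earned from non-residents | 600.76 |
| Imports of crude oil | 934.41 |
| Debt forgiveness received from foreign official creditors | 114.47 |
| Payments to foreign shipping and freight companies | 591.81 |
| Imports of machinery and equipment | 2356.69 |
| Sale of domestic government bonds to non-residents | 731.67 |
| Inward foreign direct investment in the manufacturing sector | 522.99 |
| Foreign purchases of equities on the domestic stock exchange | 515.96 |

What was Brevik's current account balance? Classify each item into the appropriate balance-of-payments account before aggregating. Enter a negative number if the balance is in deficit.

Goods: -934.41 - 2356.69 - 1049.54 - 1014.94 = -5355.58
Services: 600.76 - 591.81 = 8.95
Primary income: -440.92 + 541.14 = 100.22
Secondary income: -217.06
Current account = (-5355.58) + 8.95 + 100.22 + (-217.06) = -5463.47
(Excluded from the current account — financial account: purchases of foreign government bonds by domestic residents 422.33, sale of domestic government bonds to non-residents 731.67, inward foreign direct investment in the manufacturing sector 522.99, foreign purchases of equities on the domestic stock exchange 515.96; capital account: debt forgiveness received from foreign official creditors 114.47.)

-5463.47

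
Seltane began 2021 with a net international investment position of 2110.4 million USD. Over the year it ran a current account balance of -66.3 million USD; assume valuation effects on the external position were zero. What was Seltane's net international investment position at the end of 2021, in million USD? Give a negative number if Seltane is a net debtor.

With no valuation effects, change in NIIP = current account = -66.3
End-of-year NIIP = 2110.4 + (-66.3) = 2044.1

2044.1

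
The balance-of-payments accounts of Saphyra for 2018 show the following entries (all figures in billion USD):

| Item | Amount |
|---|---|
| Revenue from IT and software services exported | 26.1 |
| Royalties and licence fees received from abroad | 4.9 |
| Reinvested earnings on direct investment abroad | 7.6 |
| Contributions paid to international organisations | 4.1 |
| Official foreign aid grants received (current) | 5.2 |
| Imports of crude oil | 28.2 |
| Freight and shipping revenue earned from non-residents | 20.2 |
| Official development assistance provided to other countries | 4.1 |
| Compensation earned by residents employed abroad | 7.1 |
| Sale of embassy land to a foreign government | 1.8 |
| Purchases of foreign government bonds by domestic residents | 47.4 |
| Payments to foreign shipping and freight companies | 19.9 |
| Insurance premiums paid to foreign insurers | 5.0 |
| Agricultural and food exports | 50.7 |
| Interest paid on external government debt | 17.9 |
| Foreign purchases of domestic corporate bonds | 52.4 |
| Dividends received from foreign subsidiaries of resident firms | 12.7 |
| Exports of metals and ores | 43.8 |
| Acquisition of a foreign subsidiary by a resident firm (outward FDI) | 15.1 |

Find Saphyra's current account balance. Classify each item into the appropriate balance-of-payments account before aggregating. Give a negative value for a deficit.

99.1

Goods: -28.2 + 43.8 + 50.7 = 66.3
Services: 26.1 - 19.9 + 20.2 + 4.9 - 5.0 = 26.3
Primary income: 7.6 - 17.9 + 7.1 + 12.7 = 9.5
Secondary income: -4.1 - 4.1 + 5.2 = -3.0
Current account = 66.3 + 26.3 + 9.5 + (-3.0) = 99.1
(Excluded from the current account — capital account: sale of embassy land to a foreign government 1.8; financial account: purchases of foreign government bonds by domestic residents 47.4, foreign purchases of domestic corporate bonds 52.4, acquisition of a foreign subsidiary by a resident firm (outward FDI) 15.1.)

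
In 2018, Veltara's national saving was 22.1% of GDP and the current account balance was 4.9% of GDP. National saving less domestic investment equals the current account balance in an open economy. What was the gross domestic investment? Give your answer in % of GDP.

17.2

I = S - CA = 22.1 - 4.9 = 17.2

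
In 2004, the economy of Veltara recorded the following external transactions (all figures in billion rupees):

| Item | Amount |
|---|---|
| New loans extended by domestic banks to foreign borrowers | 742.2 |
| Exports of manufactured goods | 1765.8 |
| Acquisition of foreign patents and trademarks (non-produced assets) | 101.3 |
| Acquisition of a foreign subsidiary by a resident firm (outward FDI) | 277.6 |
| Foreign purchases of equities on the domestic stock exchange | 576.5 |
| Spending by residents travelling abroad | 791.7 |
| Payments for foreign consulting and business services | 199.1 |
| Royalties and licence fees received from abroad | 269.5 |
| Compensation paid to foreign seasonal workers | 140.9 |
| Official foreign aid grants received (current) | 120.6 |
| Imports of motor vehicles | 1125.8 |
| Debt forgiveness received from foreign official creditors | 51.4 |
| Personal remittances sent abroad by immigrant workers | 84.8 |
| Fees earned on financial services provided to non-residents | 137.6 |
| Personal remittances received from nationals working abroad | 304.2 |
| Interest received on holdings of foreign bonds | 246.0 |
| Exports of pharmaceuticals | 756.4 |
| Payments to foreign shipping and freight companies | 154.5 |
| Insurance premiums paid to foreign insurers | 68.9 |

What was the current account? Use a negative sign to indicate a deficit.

1034.4

Goods: 1765.8 - 1125.8 + 756.4 = 1396.4
Services: -154.5 + 137.6 - 68.9 - 199.1 + 269.5 - 791.7 = -807.1
Primary income: 246.0 - 140.9 = 105.1
Secondary income: 304.2 - 84.8 + 120.6 = 340.0
Current account = 1396.4 + (-807.1) + 105.1 + 340.0 = 1034.4
(Excluded from the current account — financial account: new loans extended by domestic banks to foreign borrowers 742.2, acquisition of a foreign subsidiary by a resident firm (outward FDI) 277.6, foreign purchases of equities on the domestic stock exchange 576.5; capital account: acquisition of foreign patents and trademarks (non-produced assets) 101.3, debt forgiveness received from foreign official creditors 51.4.)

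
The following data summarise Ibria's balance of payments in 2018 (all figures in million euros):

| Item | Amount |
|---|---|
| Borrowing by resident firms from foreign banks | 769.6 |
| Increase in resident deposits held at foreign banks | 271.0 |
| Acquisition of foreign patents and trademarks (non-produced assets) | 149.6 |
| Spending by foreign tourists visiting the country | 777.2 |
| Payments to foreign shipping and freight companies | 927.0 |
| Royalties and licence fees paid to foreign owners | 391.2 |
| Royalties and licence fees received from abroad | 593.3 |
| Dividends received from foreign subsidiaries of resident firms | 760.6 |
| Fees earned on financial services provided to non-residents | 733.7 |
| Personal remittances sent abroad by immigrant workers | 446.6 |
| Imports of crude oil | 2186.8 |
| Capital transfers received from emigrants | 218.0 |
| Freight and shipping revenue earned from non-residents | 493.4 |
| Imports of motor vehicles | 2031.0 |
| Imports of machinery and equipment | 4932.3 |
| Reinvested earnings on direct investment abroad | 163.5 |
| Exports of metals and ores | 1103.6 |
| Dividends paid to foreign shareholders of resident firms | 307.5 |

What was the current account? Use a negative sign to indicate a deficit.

Goods: -4932.3 + 1103.6 - 2186.8 - 2031.0 = -8046.5
Services: -927.0 - 391.2 + 593.3 + 733.7 + 777.2 + 493.4 = 1279.4
Primary income: 760.6 - 307.5 + 163.5 = 616.6
Secondary income: -446.6
Current account = (-8046.5) + 1279.4 + 616.6 + (-446.6) = -6597.1
(Excluded from the current account — financial account: borrowing by resident firms from foreign banks 769.6, increase in resident deposits held at foreign banks 271.0; capital account: acquisition of foreign patents and trademarks (non-produced assets) 149.6, capital transfers received from emigrants 218.0.)

-6597.1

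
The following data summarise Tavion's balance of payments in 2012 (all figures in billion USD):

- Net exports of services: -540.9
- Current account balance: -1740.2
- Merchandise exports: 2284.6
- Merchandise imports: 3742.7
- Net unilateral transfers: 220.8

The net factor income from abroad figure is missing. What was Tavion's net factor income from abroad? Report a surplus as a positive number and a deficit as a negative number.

Current account = goods balance + services balance + net primary income + net secondary income
Sum of the known components = -1778.2
Net factor income from abroad = CA - (known components) = -1740.2 - (-1778.2) = 38.0

38.0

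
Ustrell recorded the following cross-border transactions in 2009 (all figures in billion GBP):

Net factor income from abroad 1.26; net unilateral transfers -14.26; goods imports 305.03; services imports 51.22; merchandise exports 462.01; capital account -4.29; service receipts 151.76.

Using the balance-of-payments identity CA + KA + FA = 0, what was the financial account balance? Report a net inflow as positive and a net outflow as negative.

-240.23

Goods balance = 462.01 - 305.03 = 156.98
Services balance = 151.76 - 51.22 = 100.54
Trade balance (goods + services) = 156.98 + 100.54 = 257.52
Net primary income = 1.26
Net secondary income = -14.26
Current account = 257.52 + 1.26 + (-14.26) = 244.52
Financial account = -(244.52 + (-4.29)) = -240.23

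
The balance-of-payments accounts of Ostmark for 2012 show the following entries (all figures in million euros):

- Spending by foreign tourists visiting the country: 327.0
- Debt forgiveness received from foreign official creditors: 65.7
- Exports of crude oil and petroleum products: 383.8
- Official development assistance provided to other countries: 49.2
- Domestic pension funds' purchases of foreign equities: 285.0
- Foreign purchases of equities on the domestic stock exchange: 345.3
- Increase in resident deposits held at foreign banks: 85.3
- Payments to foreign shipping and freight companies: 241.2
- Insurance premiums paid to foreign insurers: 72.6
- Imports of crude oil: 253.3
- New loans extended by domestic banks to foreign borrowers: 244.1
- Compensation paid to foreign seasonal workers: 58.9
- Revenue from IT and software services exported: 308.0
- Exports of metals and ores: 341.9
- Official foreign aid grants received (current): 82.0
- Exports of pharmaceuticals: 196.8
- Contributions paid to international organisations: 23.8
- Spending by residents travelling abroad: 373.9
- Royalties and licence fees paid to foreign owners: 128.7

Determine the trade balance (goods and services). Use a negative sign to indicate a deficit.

Goods: 383.8 - 253.3 + 196.8 + 341.9 = 669.2
Services: -128.7 - 373.9 + 308.0 + 327.0 - 241.2 - 72.6 = -181.4
Trade balance = 669.2 + (-181.4) = 487.8
(Excluded from the trade balance — capital account: debt forgiveness received from foreign official creditors 65.7; secondary income: official development assistance provided to other countries 49.2, official foreign aid grants received (current) 82.0, contributions paid to international organisations 23.8; financial account: domestic pension funds' purchases of foreign equities 285.0, foreign purchases of equities on the domestic stock exchange 345.3, increase in resident deposits held at foreign banks 85.3, new loans extended by domestic banks to foreign borrowers 244.1; primary income: compensation paid to foreign seasonal workers 58.9.)

487.8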